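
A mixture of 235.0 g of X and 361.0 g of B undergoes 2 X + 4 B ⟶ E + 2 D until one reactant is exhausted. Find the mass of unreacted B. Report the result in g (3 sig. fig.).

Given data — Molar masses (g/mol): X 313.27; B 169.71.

n(X) = 235.0 / 313.27 = 0.7502 mol
n(B) = 361.0 / 169.71 = 2.127 mol
n/ν for X = 0.7502/2 = 0.3751
n/ν for B = 2.127/4 = 0.5318
Smallest n/ν is X → limiting reagent.
B consumed = (4/2) × 0.7502 = 1.500 mol
B remaining = 2.127 − 1.500 = 0.6270 mol
mass = 0.6270 × 169.71 = 106.4 g

106 g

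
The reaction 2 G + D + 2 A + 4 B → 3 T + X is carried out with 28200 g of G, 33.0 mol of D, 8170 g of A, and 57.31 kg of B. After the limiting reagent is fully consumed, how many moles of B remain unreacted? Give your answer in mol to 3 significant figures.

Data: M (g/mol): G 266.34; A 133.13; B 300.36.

68.1 mol

n(G) = 28200 / 266.34 = 105.9 mol
n(D) = 33.00 mol
n(A) = 8170 / 133.13 = 61.37 mol
n(B) = 57.31×1000 / 300.36 = 190.8 mol
n/ν → G: 52.95, D: 33.00, A: 30.69, B: 47.70; A is limiting.
B consumed = (4/2) × 61.37 = 122.7 mol
B remaining = 190.8 − 122.7 = 68.10 mol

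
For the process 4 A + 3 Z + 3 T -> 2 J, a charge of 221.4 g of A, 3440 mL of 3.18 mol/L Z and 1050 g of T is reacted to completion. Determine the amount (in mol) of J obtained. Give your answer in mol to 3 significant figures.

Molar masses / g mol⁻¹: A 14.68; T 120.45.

n(A) = 221.4 / 14.68 = 15.08 mol
n(Z) = 3.18 × 3440/1000 = 10.94 mol
n(T) = 1050 / 120.45 = 8.717 mol
n/ν for A = 15.08/4 = 3.770
n/ν for Z = 10.94/3 = 3.647
n/ν for T = 8.717/3 = 2.906
Smallest n/ν is T → limiting reagent.
n(J) = (2/3) × 8.717 = 5.811 mol

5.81 mol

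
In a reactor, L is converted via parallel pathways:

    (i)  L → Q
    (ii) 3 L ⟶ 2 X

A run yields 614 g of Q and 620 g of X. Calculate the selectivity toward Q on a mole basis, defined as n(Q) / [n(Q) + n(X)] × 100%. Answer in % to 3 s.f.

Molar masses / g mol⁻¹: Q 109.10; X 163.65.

59.8 %

n(Q) = 614 / 109.10 = 5.628 mol
n(X) = 620 / 163.65 = 3.789 mol
selectivity = 5.628/(5.628+3.789) × 100 = 59.76 %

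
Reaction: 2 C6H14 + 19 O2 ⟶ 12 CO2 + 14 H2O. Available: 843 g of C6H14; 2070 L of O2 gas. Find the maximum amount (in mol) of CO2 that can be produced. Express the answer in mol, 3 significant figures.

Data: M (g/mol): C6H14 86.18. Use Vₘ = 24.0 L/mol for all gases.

n(C6H14) = 843.0 / 86.18 = 9.782 mol
n(O2) = 2070 / 24.0 = 86.25 mol
n/ν for C6H14 = 9.782/2 = 4.891
n/ν for O2 = 86.25/19 = 4.539
Smallest n/ν is O2 → limiting reagent.
n(CO2) = (12/19) × 86.25 = 54.47 mol

54.5 mol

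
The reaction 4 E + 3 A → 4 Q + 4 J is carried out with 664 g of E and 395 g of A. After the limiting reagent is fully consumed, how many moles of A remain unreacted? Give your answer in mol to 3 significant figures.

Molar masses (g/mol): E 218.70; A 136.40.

0.619 mol

n(E) = 664.0 / 218.70 = 3.036 mol
n(A) = 395.0 / 136.40 = 2.896 mol
n/ν for E = 3.036/4 = 0.7590
n/ν for A = 2.896/3 = 0.9653
Smallest n/ν is E → limiting reagent.
A consumed = (3/4) × 3.036 = 2.277 mol
A remaining = 2.896 − 2.277 = 0.6190 mol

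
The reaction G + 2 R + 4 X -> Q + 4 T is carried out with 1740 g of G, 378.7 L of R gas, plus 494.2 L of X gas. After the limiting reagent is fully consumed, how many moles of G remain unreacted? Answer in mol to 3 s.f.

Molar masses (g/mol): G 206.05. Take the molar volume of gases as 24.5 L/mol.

3.40 mol

n(G) = 1740 / 206.05 = 8.445 mol
n(R) = 378.7 / 24.5 = 15.46 mol
n(X) = 494.2 / 24.5 = 20.17 mol
n/ν → G: 8.445, R: 7.730, X: 5.043; X is limiting.
G consumed = (1/4) × 20.17 = 5.043 mol
G remaining = 8.445 − 5.043 = 3.402 mol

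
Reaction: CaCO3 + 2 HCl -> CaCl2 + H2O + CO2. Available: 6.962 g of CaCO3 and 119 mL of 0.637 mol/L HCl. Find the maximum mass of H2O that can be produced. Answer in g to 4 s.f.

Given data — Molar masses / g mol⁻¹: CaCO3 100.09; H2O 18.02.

n(CaCO3) = 6.962 / 100.09 = 0.06956 mol
n(HCl) = 0.637 × 119.0/1000 = 0.07580 mol
n/ν → CaCO3: 0.06956, HCl: 0.03790; HCl is limiting.
n(H2O) = (1/2) × 0.07580 = 0.03790 mol
mass = 0.03790 × 18.02 = 0.6830 g

0.6830 g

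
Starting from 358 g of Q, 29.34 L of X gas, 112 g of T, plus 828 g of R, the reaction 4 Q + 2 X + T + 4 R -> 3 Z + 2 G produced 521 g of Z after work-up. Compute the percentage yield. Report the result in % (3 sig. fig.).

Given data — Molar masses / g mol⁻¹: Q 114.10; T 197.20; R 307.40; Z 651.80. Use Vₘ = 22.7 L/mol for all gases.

n(Q) = 358.0 / 114.10 = 3.138 mol
n(X) = 29.34 / 22.7 = 1.293 mol
n(T) = 112.0 / 197.20 = 0.5680 mol
n(R) = 828.0 / 307.40 = 2.694 mol
n/ν for Q = 3.138/4 = 0.7845
n/ν for X = 1.293/2 = 0.6465
n/ν for T = 0.5680/1 = 0.5680
n/ν for R = 2.694/4 = 0.6735
Smallest n/ν is T → limiting reagent.
theoretical n(Z) = (3/1) × 0.5680 = 1.704 mol → 1111 g
% yield = 521 / 1111 × 100 = 46.89 %

46.9 %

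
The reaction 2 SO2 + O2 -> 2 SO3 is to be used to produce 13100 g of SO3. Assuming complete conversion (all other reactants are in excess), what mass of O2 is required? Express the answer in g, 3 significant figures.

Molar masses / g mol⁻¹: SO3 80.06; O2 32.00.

n(SO3) = 13100 / 80.06 = 163.6 mol
n(O2) = (1/2) × 163.6 = 81.80 mol
mass = 81.80 × 32.00 = 2618 g

2620 g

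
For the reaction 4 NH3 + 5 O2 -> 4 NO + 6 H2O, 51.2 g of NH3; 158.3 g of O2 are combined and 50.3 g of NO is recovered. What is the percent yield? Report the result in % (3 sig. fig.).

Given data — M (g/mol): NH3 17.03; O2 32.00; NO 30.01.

n(NH3) = 51.20 / 17.03 = 3.006 mol
n(O2) = 158.3 / 32.00 = 4.947 mol
n/ν for NH3 = 3.006/4 = 0.7515
n/ν for O2 = 4.947/5 = 0.9894
Smallest n/ν is NH3 → limiting reagent.
theoretical n(NO) = (4/4) × 3.006 = 3.006 mol → 90.21 g
% yield = 50.3 / 90.21 × 100 = 55.76 %

55.8 %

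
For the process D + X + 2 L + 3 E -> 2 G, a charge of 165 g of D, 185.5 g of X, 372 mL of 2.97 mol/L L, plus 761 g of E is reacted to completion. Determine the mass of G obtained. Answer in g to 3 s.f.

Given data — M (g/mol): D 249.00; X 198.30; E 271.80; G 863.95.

n(D) = 165.0 / 249.00 = 0.6627 mol
n(X) = 185.5 / 198.30 = 0.9355 mol
n(L) = 2.97 × 372.0/1000 = 1.105 mol
n(E) = 761.0 / 271.80 = 2.800 mol
n/ν → D: 0.6627, X: 0.9355, L: 0.5525, E: 0.9333; L is limiting.
n(G) = (2/2) × 1.105 = 1.105 mol
mass = 1.105 × 863.95 = 954.7 g

955 g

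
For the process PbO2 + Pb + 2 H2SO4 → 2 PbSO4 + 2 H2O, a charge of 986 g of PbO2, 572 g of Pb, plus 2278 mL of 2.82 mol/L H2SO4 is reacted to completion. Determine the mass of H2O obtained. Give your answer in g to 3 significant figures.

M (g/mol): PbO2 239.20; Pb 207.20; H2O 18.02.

n(PbO2) = 986.0 / 239.20 = 4.122 mol
n(Pb) = 572.0 / 207.20 = 2.761 mol
n(H2SO4) = 2.82 × 2278/1000 = 6.424 mol
n/ν for PbO2 = 4.122/1 = 4.122
n/ν for Pb = 2.761/1 = 2.761
n/ν for H2SO4 = 6.424/2 = 3.212
Smallest n/ν is Pb → limiting reagent.
n(H2O) = (2/1) × 2.761 = 5.522 mol
mass = 5.522 × 18.02 = 99.51 g

99.5 g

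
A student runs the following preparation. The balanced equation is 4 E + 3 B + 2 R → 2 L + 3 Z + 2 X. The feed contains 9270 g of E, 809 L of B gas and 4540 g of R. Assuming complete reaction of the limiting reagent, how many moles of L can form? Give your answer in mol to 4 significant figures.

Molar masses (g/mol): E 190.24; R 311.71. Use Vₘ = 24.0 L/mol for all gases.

n(E) = 9270 / 190.24 = 48.73 mol
n(B) = 809.0 / 24.0 = 33.71 mol
n(R) = 4540 / 311.71 = 14.56 mol
n/ν → E: 12.18, B: 11.24, R: 7.280; R is limiting.
n(L) = (2/2) × 14.56 = 14.56 mol

14.56 mol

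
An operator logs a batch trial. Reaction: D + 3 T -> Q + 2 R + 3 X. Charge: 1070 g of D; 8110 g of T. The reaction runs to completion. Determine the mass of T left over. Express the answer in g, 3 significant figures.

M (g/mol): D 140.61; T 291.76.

1450 g

n(D) = 1070 / 140.61 = 7.610 mol
n(T) = 8110 / 291.76 = 27.80 mol
n/ν for D = 7.610/1 = 7.610
n/ν for T = 27.80/3 = 9.267
Smallest n/ν is D → limiting reagent.
T consumed = (3/1) × 7.610 = 22.83 mol
T remaining = 27.80 − 22.83 = 4.970 mol
mass = 4.970 × 291.76 = 1450 g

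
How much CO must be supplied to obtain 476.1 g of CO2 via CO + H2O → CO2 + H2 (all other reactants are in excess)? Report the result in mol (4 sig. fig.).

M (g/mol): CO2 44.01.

n(CO2) = 476.1 / 44.01 = 10.82 mol
n(CO) = (1/1) × 10.82 = 10.82 mol

10.82 mol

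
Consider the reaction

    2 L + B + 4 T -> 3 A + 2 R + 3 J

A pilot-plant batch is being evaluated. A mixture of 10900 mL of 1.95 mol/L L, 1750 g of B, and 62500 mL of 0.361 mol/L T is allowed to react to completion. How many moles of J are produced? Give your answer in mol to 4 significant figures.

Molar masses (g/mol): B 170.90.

16.92 mol

n(L) = 1.95 × 10900/1000 = 21.26 mol
n(B) = 1750 / 170.90 = 10.24 mol
n(T) = 0.361 × 62500/1000 = 22.56 mol
n/ν → L: 10.63, B: 10.24, T: 5.640; T is limiting.
n(J) = (3/4) × 22.56 = 16.92 mol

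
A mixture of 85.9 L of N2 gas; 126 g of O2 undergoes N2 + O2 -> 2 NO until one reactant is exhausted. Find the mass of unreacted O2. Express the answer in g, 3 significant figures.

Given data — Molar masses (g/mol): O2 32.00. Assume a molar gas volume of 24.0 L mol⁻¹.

n(N2) = 85.90 / 24.0 = 3.579 mol
n(O2) = 126.0 / 32.00 = 3.938 mol
n/ν → N2: 3.579, O2: 3.938; N2 is limiting.
O2 consumed = (1/1) × 3.579 = 3.579 mol
O2 remaining = 3.938 − 3.579 = 0.3590 mol
mass = 0.3590 × 32.00 = 11.49 g

11.5 g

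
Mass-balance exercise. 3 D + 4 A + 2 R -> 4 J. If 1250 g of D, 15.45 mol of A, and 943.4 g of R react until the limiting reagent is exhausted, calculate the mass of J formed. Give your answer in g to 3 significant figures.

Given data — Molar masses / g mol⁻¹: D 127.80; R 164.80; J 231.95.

n(D) = 1250 / 127.80 = 9.781 mol
n(A) = 15.45 mol
n(R) = 943.4 / 164.80 = 5.725 mol
n/ν for D = 9.781/3 = 3.260
n/ν for A = 15.45/4 = 3.863
n/ν for R = 5.725/2 = 2.863
Smallest n/ν is R → limiting reagent.
n(J) = (4/2) × 5.725 = 11.45 mol
mass = 11.45 × 231.95 = 2656 g

2660 g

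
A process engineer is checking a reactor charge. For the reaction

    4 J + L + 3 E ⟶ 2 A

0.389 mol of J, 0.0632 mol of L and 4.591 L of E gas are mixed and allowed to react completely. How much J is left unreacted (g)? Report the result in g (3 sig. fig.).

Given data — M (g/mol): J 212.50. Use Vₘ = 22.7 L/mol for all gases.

28.9 g

n(J) = 0.3890 mol
n(L) = 0.06320 mol
n(E) = 4.591 / 22.7 = 0.2022 mol
n/ν for J = 0.3890/4 = 0.09725
n/ν for L = 0.06320/1 = 0.06320
n/ν for E = 0.2022/3 = 0.06740
Smallest n/ν is L → limiting reagent.
J consumed = (4/1) × 0.06320 = 0.2528 mol
J remaining = 0.3890 − 0.2528 = 0.1362 mol
mass = 0.1362 × 212.50 = 28.94 g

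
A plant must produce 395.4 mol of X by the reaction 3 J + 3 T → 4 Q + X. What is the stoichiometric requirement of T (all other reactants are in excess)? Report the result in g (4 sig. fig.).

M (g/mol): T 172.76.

204900 g

n(X) = 395.4 mol
n(T) = (3/1) × 395.4 = 1186 mol
mass = 1186 × 172.76 = 204900 g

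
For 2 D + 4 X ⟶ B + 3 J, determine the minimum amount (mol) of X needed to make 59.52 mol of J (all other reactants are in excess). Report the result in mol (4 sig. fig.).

79.36 mol

n(J) = 59.52 mol
n(X) = (4/3) × 59.52 = 79.36 mol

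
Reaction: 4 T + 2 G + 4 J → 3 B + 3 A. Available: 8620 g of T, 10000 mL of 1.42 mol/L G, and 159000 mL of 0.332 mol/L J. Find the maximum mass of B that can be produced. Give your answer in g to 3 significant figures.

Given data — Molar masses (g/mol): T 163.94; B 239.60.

5100 g

n(T) = 8620 / 163.94 = 52.58 mol
n(G) = 1.42 × 10000/1000 = 14.20 mol
n(J) = 0.332 × 159000/1000 = 52.79 mol
n/ν for T = 52.58/4 = 13.15
n/ν for G = 14.20/2 = 7.100
n/ν for J = 52.79/4 = 13.20
Smallest n/ν is G → limiting reagent.
n(B) = (3/2) × 14.20 = 21.30 mol
mass = 21.30 × 239.60 = 5103 g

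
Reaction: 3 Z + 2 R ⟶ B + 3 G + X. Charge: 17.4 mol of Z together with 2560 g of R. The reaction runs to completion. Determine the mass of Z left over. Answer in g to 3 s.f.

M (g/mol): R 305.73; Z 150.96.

731 g

n(Z) = 17.40 mol
n(R) = 2560 / 305.73 = 8.373 mol
n/ν for Z = 17.40/3 = 5.800
n/ν for R = 8.373/2 = 4.187
Smallest n/ν is R → limiting reagent.
Z consumed = (3/2) × 8.373 = 12.56 mol
Z remaining = 17.40 − 12.56 = 4.840 mol
mass = 4.840 × 150.96 = 730.6 g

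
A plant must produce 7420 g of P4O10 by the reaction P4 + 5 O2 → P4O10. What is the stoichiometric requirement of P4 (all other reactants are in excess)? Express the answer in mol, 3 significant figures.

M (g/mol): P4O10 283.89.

n(P4O10) = 7420 / 283.89 = 26.14 mol
n(P4) = (1/1) × 26.14 = 26.14 mol

26.1 mol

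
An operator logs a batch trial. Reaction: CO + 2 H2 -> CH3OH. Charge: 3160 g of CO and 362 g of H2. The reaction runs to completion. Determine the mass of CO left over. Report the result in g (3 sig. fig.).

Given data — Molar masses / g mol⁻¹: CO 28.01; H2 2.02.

650 g

n(CO) = 3160 / 28.01 = 112.8 mol
n(H2) = 362.0 / 2.02 = 179.2 mol
n/ν for CO = 112.8/1 = 112.8
n/ν for H2 = 179.2/2 = 89.60
Smallest n/ν is H2 → limiting reagent.
CO consumed = (1/2) × 179.2 = 89.60 mol
CO remaining = 112.8 − 89.60 = 23.20 mol
mass = 23.20 × 28.01 = 649.8 g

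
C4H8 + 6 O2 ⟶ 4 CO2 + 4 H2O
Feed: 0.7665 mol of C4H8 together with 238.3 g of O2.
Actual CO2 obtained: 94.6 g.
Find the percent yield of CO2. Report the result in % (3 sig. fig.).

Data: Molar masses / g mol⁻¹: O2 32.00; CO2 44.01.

n(C4H8) = 0.7665 mol
n(O2) = 238.3 / 32.00 = 7.447 mol
n/ν for C4H8 = 0.7665/1 = 0.7665
n/ν for O2 = 7.447/6 = 1.241
Smallest n/ν is C4H8 → limiting reagent.
theoretical n(CO2) = (4/1) × 0.7665 = 3.066 mol → 134.9 g
% yield = 94.6 / 134.9 × 100 = 70.13 %

70.1 %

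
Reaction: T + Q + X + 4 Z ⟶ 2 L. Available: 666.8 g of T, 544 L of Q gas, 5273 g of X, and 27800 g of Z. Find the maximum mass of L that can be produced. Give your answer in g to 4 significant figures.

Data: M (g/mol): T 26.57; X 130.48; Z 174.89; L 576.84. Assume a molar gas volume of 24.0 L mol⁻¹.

n(T) = 666.8 / 26.57 = 25.10 mol
n(Q) = 544.0 / 24.0 = 22.67 mol
n(X) = 5273 / 130.48 = 40.41 mol
n(Z) = 27800 / 174.89 = 159.0 mol
n/ν → T: 25.10, Q: 22.67, X: 40.41, Z: 39.75; Q is limiting.
n(L) = (2/1) × 22.67 = 45.34 mol
mass = 45.34 × 576.84 = 26150 g

26150 g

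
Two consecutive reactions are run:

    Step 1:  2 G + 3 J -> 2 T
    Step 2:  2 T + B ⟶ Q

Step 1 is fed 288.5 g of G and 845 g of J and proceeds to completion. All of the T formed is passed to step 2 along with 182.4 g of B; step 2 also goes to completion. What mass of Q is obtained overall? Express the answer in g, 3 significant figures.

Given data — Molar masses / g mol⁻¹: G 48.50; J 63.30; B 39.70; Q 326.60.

Step 1:
n(G) = 288.5 / 48.50 = 5.948 mol
n(J) = 845.0 / 63.30 = 13.35 mol
n/ν for G = 5.948/2 = 2.974
n/ν for J = 13.35/3 = 4.450
Smallest n/ν is G → limiting reagent.
n(T) produced = (2/2) × 5.948 = 5.948 mol
Step 2:
n(T) available = 5.948 mol
n(B) = 182.4 / 39.70 = 4.594 mol
n/ν for T = 5.948/2 = 2.974
n/ν for B = 4.594/1 = 4.594
Smallest n/ν is T → limiting reagent.
n(Q) = (1/2) × 5.948 = 2.974 mol
mass = 2.974 × 326.60 = 971.3 g

971 g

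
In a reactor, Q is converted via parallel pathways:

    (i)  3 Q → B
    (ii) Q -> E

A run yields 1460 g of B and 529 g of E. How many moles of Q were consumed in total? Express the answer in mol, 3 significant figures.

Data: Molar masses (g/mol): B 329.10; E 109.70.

n(B) = 1460 / 329.10 = 4.436 mol
n(E) = 529 / 109.70 = 4.822 mol
n(Q) via (i) = (3/1)×4.436 = 13.31 mol
n(Q) via (ii) = (1/1)×4.822 = 4.822 mol
total n(Q) = 13.31 + 4.822 = 18.13 mol

18.1 mol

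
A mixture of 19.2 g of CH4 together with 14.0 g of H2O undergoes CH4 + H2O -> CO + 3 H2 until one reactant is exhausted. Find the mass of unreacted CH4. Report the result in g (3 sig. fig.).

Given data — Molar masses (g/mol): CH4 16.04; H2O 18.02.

6.74 g

n(CH4) = 19.20 / 16.04 = 1.197 mol
n(H2O) = 14.00 / 18.02 = 0.7769 mol
n/ν for CH4 = 1.197/1 = 1.197
n/ν for H2O = 0.7769/1 = 0.7769
Smallest n/ν is H2O → limiting reagent.
CH4 consumed = (1/1) × 0.7769 = 0.7769 mol
CH4 remaining = 1.197 − 0.7769 = 0.4201 mol
mass = 0.4201 × 16.04 = 6.738 g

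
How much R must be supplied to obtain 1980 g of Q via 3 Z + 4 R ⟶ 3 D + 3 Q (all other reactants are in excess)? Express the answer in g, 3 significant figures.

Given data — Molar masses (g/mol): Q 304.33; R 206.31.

1790 g

n(Q) = 1980 / 304.33 = 6.506 mol
n(R) = (4/3) × 6.506 = 8.675 mol
mass = 8.675 × 206.31 = 1790 g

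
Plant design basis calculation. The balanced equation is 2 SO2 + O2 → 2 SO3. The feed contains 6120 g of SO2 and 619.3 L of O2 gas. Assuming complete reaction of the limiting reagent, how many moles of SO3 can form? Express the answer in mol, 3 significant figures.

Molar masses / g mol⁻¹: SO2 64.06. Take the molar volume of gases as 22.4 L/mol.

n(SO2) = 6120 / 64.06 = 95.54 mol
n(O2) = 619.3 / 22.4 = 27.65 mol
n/ν for SO2 = 95.54/2 = 47.77
n/ν for O2 = 27.65/1 = 27.65
Smallest n/ν is O2 → limiting reagent.
n(SO3) = (2/1) × 27.65 = 55.30 mol

55.3 mol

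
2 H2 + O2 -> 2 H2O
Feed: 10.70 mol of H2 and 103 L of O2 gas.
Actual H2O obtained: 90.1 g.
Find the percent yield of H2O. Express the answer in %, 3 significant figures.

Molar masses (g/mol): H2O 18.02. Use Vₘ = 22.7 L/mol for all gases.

n(H2) = 10.70 mol
n(O2) = 103.0 / 22.7 = 4.537 mol
n/ν → H2: 5.350, O2: 4.537; O2 is limiting.
theoretical n(H2O) = (2/1) × 4.537 = 9.074 mol → 163.5 g
% yield = 90.1 / 163.5 × 100 = 55.11 %

55.1 %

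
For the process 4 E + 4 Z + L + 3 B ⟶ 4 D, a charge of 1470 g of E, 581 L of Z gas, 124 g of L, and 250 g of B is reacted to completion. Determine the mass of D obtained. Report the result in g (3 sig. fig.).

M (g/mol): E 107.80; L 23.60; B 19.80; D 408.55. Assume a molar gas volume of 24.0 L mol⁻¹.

5570 g

n(E) = 1470 / 107.80 = 13.64 mol
n(Z) = 581.0 / 24.0 = 24.21 mol
n(L) = 124.0 / 23.60 = 5.254 mol
n(B) = 250.0 / 19.80 = 12.63 mol
n/ν for E = 13.64/4 = 3.410
n/ν for Z = 24.21/4 = 6.053
n/ν for L = 5.254/1 = 5.254
n/ν for B = 12.63/3 = 4.210
Smallest n/ν is E → limiting reagent.
n(D) = (4/4) × 13.64 = 13.64 mol
mass = 13.64 × 408.55 = 5573 g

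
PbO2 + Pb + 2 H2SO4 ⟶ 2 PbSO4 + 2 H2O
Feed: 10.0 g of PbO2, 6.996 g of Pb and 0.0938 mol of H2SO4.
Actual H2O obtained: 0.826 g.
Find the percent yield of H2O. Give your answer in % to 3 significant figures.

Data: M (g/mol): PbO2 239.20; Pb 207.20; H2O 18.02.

n(PbO2) = 10.00 / 239.20 = 0.04181 mol
n(Pb) = 6.996 / 207.20 = 0.03376 mol
n(H2SO4) = 0.09380 mol
n/ν for PbO2 = 0.04181/1 = 0.04181
n/ν for Pb = 0.03376/1 = 0.03376
n/ν for H2SO4 = 0.09380/2 = 0.04690
Smallest n/ν is Pb → limiting reagent.
theoretical n(H2O) = (2/1) × 0.03376 = 0.06752 mol → 1.217 g
% yield = 0.826 / 1.217 × 100 = 67.87 %

67.9 %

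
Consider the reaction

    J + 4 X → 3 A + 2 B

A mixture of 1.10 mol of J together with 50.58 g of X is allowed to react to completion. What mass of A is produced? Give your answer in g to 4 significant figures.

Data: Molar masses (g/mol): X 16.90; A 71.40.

160.3 g

n(J) = 1.100 mol
n(X) = 50.58 / 16.90 = 2.993 mol
n/ν for J = 1.100/1 = 1.100
n/ν for X = 2.993/4 = 0.7483
Smallest n/ν is X → limiting reagent.
n(A) = (3/4) × 2.993 = 2.245 mol
mass = 2.245 × 71.40 = 160.3 g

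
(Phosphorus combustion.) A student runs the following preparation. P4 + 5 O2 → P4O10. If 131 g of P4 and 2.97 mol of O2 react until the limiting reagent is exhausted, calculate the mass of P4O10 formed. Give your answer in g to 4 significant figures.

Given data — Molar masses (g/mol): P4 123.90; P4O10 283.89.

n(P4) = 131.0 / 123.90 = 1.057 mol
n(O2) = 2.970 mol
n/ν for P4 = 1.057/1 = 1.057
n/ν for O2 = 2.970/5 = 0.5940
Smallest n/ν is O2 → limiting reagent.
n(P4O10) = (1/5) × 2.970 = 0.5940 mol
mass = 0.5940 × 283.89 = 168.6 g

168.6 g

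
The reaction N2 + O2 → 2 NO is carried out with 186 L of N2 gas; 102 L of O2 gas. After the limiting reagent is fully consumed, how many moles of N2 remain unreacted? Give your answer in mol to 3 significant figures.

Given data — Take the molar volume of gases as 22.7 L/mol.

n(N2) = 186.0 / 22.7 = 8.194 mol
n(O2) = 102.0 / 22.7 = 4.493 mol
n/ν for N2 = 8.194/1 = 8.194
n/ν for O2 = 4.493/1 = 4.493
Smallest n/ν is O2 → limiting reagent.
N2 consumed = (1/1) × 4.493 = 4.493 mol
N2 remaining = 8.194 − 4.493 = 3.701 mol

3.70 mol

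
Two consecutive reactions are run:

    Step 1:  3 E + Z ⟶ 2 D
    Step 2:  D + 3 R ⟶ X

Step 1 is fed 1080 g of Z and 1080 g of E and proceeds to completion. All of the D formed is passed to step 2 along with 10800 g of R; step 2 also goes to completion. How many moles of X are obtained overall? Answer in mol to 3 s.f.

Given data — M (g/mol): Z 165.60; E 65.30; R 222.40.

11.0 mol

Step 1:
n(Z) = 1080 / 165.60 = 6.522 mol
n(E) = 1080 / 65.30 = 16.54 mol
n/ν for Z = 6.522/1 = 6.522
n/ν for E = 16.54/3 = 5.513
Smallest n/ν is E → limiting reagent.
n(D) produced = (2/3) × 16.54 = 11.03 mol
Step 2:
n(D) available = 11.03 mol
n(R) = 10800 / 222.40 = 48.56 mol
n/ν for D = 11.03/1 = 11.03
n/ν for R = 48.56/3 = 16.19
Smallest n/ν is D → limiting reagent.
n(X) = (1/1) × 11.03 = 11.03 mol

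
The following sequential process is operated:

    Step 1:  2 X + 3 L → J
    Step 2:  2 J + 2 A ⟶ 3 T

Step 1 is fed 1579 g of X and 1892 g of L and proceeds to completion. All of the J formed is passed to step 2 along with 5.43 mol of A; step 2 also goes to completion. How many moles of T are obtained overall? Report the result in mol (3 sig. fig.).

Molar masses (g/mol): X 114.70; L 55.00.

8.15 mol

Step 1:
n(X) = 1579 / 114.70 = 13.77 mol
n(L) = 1892 / 55.00 = 34.40 mol
n/ν for X = 13.77/2 = 6.885
n/ν for L = 34.40/3 = 11.47
Smallest n/ν is X → limiting reagent.
n(J) produced = (1/2) × 13.77 = 6.885 mol
Step 2:
n(J) available = 6.885 mol
n(A) = 5.430 mol
n/ν for J = 6.885/2 = 3.443
n/ν for A = 5.430/2 = 2.715
Smallest n/ν is A → limiting reagent.
n(T) = (3/2) × 5.430 = 8.145 mol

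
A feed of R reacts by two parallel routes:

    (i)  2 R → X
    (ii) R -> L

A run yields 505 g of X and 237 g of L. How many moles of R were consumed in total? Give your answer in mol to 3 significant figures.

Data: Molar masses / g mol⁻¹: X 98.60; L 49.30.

15.1 mol

n(X) = 505 / 98.60 = 5.122 mol
n(L) = 237 / 49.30 = 4.807 mol
n(R) via (i) = (2/1)×5.122 = 10.24 mol
n(R) via (ii) = (1/1)×4.807 = 4.807 mol
total n(R) = 10.24 + 4.807 = 15.05 mol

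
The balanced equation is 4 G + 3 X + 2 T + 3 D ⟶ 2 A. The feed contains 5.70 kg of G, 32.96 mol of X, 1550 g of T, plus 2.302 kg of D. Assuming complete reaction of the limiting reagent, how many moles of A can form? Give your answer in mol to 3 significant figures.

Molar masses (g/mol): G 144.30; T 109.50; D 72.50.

14.2 mol

n(G) = 5.700×1000 / 144.30 = 39.50 mol
n(X) = 32.96 mol
n(T) = 1550 / 109.50 = 14.16 mol
n(D) = 2.302×1000 / 72.50 = 31.75 mol
n/ν for G = 39.50/4 = 9.875
n/ν for X = 32.96/3 = 10.99
n/ν for T = 14.16/2 = 7.080
n/ν for D = 31.75/3 = 10.58
Smallest n/ν is T → limiting reagent.
n(A) = (2/2) × 14.16 = 14.16 mol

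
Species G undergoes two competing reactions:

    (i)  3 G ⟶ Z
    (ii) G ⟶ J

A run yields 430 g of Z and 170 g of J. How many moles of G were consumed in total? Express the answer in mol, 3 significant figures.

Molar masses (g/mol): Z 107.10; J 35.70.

n(Z) = 430 / 107.10 = 4.015 mol
n(J) = 170 / 35.70 = 4.762 mol
n(G) via (i) = (3/1)×4.015 = 12.05 mol
n(G) via (ii) = (1/1)×4.762 = 4.762 mol
total n(G) = 12.05 + 4.762 = 16.81 mol

16.8 mol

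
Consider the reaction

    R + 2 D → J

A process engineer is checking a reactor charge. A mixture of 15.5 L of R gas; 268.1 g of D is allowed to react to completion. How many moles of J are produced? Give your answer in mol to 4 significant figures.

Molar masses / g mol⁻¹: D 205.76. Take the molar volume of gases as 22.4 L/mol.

0.6515 mol

n(R) = 15.50 / 22.4 = 0.6920 mol
n(D) = 268.1 / 205.76 = 1.303 mol
n/ν for R = 0.6920/1 = 0.6920
n/ν for D = 1.303/2 = 0.6515
Smallest n/ν is D → limiting reagent.
n(J) = (1/2) × 1.303 = 0.6515 mol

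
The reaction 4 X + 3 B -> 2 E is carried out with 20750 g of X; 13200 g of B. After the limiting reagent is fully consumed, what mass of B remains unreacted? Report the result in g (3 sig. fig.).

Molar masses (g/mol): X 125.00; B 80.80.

3140 g

n(X) = 20750 / 125.00 = 166.0 mol
n(B) = 13200 / 80.80 = 163.4 mol
n/ν → X: 41.50, B: 54.47; X is limiting.
B consumed = (3/4) × 166.0 = 124.5 mol
B remaining = 163.4 − 124.5 = 38.90 mol
mass = 38.90 × 80.80 = 3143 g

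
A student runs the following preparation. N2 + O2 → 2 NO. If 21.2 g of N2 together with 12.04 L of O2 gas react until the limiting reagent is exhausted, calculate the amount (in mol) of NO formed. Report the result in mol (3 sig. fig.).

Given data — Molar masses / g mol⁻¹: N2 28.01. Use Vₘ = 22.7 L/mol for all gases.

n(N2) = 21.20 / 28.01 = 0.7569 mol
n(O2) = 12.04 / 22.7 = 0.5304 mol
n/ν for N2 = 0.7569/1 = 0.7569
n/ν for O2 = 0.5304/1 = 0.5304
Smallest n/ν is O2 → limiting reagent.
n(NO) = (2/1) × 0.5304 = 1.061 mol

1.06 mol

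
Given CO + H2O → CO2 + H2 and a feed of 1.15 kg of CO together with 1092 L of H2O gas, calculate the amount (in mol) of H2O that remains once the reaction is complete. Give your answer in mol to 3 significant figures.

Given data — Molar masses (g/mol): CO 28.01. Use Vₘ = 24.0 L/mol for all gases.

4.44 mol

n(CO) = 1.150×1000 / 28.01 = 41.06 mol
n(H2O) = 1092 / 24.0 = 45.50 mol
n/ν for CO = 41.06/1 = 41.06
n/ν for H2O = 45.50/1 = 45.50
Smallest n/ν is CO → limiting reagent.
H2O consumed = (1/1) × 41.06 = 41.06 mol
H2O remaining = 45.50 − 41.06 = 4.440 mol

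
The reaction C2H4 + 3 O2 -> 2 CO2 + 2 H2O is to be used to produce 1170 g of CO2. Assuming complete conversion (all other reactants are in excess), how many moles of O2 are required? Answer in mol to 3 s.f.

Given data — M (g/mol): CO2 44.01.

n(CO2) = 1170 / 44.01 = 26.58 mol
n(O2) = (3/2) × 26.58 = 39.87 mol

39.9 mol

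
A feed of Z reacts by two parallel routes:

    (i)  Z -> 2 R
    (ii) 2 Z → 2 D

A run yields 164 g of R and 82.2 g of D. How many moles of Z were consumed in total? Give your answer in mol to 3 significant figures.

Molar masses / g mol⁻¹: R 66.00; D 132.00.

n(R) = 164 / 66.00 = 2.485 mol
n(D) = 82.2 / 132.00 = 0.6227 mol
n(Z) via (i) = (1/2)×2.485 = 1.243 mol
n(Z) via (ii) = (2/2)×0.6227 = 0.6227 mol
total n(Z) = 1.243 + 0.6227 = 1.866 mol

1.87 mol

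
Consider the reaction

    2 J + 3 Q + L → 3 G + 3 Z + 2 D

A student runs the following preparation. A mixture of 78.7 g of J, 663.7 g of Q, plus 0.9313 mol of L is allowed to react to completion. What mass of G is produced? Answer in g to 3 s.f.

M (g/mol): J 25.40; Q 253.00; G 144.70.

n(J) = 78.70 / 25.40 = 3.098 mol
n(Q) = 663.7 / 253.00 = 2.623 mol
n(L) = 0.9313 mol
n/ν → J: 1.549, Q: 0.8743, L: 0.9313; Q is limiting.
n(G) = (3/3) × 2.623 = 2.623 mol
mass = 2.623 × 144.70 = 379.5 g

380 g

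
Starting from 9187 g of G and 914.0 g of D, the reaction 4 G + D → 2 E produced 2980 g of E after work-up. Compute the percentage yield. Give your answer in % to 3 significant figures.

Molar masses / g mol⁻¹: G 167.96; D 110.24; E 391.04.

n(G) = 9187 / 167.96 = 54.70 mol
n(D) = 914.0 / 110.24 = 8.291 mol
n/ν → G: 13.68, D: 8.291; D is limiting.
theoretical n(E) = (2/1) × 8.291 = 16.58 mol → 6483 g
% yield = 2980 / 6483 × 100 = 45.97 %

46.0 %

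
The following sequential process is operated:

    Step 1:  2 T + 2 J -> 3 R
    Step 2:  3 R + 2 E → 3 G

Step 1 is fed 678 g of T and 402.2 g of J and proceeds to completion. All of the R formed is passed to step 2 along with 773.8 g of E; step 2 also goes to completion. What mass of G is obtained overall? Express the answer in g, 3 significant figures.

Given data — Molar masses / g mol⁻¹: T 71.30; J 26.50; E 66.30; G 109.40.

Step 1:
n(T) = 678.0 / 71.30 = 9.509 mol
n(J) = 402.2 / 26.50 = 15.18 mol
n/ν for T = 9.509/2 = 4.755
n/ν for J = 15.18/2 = 7.590
Smallest n/ν is T → limiting reagent.
n(R) produced = (3/2) × 9.509 = 14.26 mol
Step 2:
n(R) available = 14.26 mol
n(E) = 773.8 / 66.30 = 11.67 mol
n/ν for R = 14.26/3 = 4.753
n/ν for E = 11.67/2 = 5.835
Smallest n/ν is R → limiting reagent.
n(G) = (3/3) × 14.26 = 14.26 mol
mass = 14.26 × 109.40 = 1560 g

1560 g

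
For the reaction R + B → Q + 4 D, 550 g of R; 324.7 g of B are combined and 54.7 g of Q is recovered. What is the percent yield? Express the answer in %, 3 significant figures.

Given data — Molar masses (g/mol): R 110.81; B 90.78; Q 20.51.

n(R) = 550.0 / 110.81 = 4.963 mol
n(B) = 324.7 / 90.78 = 3.577 mol
n/ν → R: 4.963, B: 3.577; B is limiting.
theoretical n(Q) = (1/1) × 3.577 = 3.577 mol → 73.36 g
% yield = 54.7 / 73.36 × 100 = 74.56 %

74.6 %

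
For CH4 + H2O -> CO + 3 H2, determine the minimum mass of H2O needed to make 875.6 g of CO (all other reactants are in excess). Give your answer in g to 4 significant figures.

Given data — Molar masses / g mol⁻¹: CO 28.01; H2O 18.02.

n(CO) = 875.6 / 28.01 = 31.26 mol
n(H2O) = (1/1) × 31.26 = 31.26 mol
mass = 31.26 × 18.02 = 563.3 g

563.3 g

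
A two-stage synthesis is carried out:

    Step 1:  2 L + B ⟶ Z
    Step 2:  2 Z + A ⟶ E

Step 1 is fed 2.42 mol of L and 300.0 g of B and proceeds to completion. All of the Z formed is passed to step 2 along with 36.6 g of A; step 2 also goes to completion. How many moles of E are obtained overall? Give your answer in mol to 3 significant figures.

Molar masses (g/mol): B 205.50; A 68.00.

0.538 mol

Step 1:
n(L) = 2.420 mol
n(B) = 300.0 / 205.50 = 1.460 mol
n/ν for L = 2.420/2 = 1.210
n/ν for B = 1.460/1 = 1.460
Smallest n/ν is L → limiting reagent.
n(Z) produced = (1/2) × 2.420 = 1.210 mol
Step 2:
n(Z) available = 1.210 mol
n(A) = 36.60 / 68.00 = 0.5382 mol
n/ν for Z = 1.210/2 = 0.6050
n/ν for A = 0.5382/1 = 0.5382
Smallest n/ν is A → limiting reagent.
n(E) = (1/1) × 0.5382 = 0.5382 mol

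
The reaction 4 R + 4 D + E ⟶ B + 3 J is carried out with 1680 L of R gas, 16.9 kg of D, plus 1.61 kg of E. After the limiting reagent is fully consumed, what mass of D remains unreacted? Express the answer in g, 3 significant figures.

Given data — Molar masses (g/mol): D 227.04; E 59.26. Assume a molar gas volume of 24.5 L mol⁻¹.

1330 g

n(R) = 1680 / 24.5 = 68.57 mol
n(D) = 16.90×1000 / 227.04 = 74.44 mol
n(E) = 1.610×1000 / 59.26 = 27.17 mol
n/ν for R = 68.57/4 = 17.14
n/ν for D = 74.44/4 = 18.61
n/ν for E = 27.17/1 = 27.17
Smallest n/ν is R → limiting reagent.
D consumed = (4/4) × 68.57 = 68.57 mol
D remaining = 74.44 − 68.57 = 5.870 mol
mass = 5.870 × 227.04 = 1333 g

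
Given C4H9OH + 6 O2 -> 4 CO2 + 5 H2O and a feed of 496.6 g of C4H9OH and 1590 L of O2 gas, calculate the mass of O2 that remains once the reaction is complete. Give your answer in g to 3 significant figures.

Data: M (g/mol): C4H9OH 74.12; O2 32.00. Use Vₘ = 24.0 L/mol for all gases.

n(C4H9OH) = 496.6 / 74.12 = 6.700 mol
n(O2) = 1590 / 24.0 = 66.25 mol
n/ν → C4H9OH: 6.700, O2: 11.04; C4H9OH is limiting.
O2 consumed = (6/1) × 6.700 = 40.20 mol
O2 remaining = 66.25 − 40.20 = 26.05 mol
mass = 26.05 × 32.00 = 833.6 g

834 g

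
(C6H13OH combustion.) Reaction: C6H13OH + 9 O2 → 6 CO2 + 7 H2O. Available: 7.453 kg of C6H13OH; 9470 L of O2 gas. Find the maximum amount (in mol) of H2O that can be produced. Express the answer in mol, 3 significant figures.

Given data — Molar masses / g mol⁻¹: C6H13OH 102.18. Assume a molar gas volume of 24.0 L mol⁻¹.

n(C6H13OH) = 7.453×1000 / 102.18 = 72.94 mol
n(O2) = 9470 / 24.0 = 394.6 mol
n/ν for C6H13OH = 72.94/1 = 72.94
n/ν for O2 = 394.6/9 = 43.84
Smallest n/ν is O2 → limiting reagent.
n(H2O) = (7/9) × 394.6 = 306.9 mol

307 mol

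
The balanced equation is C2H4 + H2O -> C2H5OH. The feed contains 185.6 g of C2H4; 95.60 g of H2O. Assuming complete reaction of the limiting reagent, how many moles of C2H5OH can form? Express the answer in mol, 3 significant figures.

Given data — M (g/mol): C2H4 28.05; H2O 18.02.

n(C2H4) = 185.6 / 28.05 = 6.617 mol
n(H2O) = 95.60 / 18.02 = 5.305 mol
n/ν for C2H4 = 6.617/1 = 6.617
n/ν for H2O = 5.305/1 = 5.305
Smallest n/ν is H2O → limiting reagent.
n(C2H5OH) = (1/1) × 5.305 = 5.305 mol

5.31 mol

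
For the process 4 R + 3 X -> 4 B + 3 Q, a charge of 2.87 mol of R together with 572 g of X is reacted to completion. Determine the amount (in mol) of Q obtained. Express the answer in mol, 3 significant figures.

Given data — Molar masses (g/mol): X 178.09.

2.15 mol

n(R) = 2.870 mol
n(X) = 572.0 / 178.09 = 3.212 mol
n/ν for R = 2.870/4 = 0.7175
n/ν for X = 3.212/3 = 1.071
Smallest n/ν is R → limiting reagent.
n(Q) = (3/4) × 2.870 = 2.153 mol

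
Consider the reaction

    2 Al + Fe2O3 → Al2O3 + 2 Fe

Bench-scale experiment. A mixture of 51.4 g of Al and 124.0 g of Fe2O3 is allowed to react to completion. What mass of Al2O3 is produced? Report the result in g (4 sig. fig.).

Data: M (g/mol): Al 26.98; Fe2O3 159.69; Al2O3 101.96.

79.17 g

n(Al) = 51.40 / 26.98 = 1.905 mol
n(Fe2O3) = 124.0 / 159.69 = 0.7765 mol
n/ν for Al = 1.905/2 = 0.9525
n/ν for Fe2O3 = 0.7765/1 = 0.7765
Smallest n/ν is Fe2O3 → limiting reagent.
n(Al2O3) = (1/1) × 0.7765 = 0.7765 mol
mass = 0.7765 × 101.96 = 79.17 g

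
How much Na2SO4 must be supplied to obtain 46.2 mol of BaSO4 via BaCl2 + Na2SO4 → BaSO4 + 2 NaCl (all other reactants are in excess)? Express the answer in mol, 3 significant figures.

n(BaSO4) = 46.20 mol
n(Na2SO4) = (1/1) × 46.20 = 46.20 mol

46.2 mol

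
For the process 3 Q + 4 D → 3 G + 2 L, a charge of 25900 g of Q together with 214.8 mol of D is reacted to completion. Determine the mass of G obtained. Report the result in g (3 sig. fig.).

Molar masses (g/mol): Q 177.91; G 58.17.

8470 g

n(Q) = 25900 / 177.91 = 145.6 mol
n(D) = 214.8 mol
n/ν for Q = 145.6/3 = 48.53
n/ν for D = 214.8/4 = 53.70
Smallest n/ν is Q → limiting reagent.
n(G) = (3/3) × 145.6 = 145.6 mol
mass = 145.6 × 58.17 = 8470 g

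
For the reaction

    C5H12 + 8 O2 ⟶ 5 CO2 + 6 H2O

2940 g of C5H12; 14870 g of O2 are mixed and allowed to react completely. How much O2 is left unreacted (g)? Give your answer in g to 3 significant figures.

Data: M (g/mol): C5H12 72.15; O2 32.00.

n(C5H12) = 2940 / 72.15 = 40.75 mol
n(O2) = 14870 / 32.00 = 464.7 mol
n/ν for C5H12 = 40.75/1 = 40.75
n/ν for O2 = 464.7/8 = 58.09
Smallest n/ν is C5H12 → limiting reagent.
O2 consumed = (8/1) × 40.75 = 326.0 mol
O2 remaining = 464.7 − 326.0 = 138.7 mol
mass = 138.7 × 32.00 = 4438 g

4440 g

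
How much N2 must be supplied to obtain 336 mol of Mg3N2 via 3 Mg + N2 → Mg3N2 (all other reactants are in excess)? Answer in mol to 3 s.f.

n(Mg3N2) = 336.0 mol
n(N2) = (1/1) × 336.0 = 336.0 mol

336 mol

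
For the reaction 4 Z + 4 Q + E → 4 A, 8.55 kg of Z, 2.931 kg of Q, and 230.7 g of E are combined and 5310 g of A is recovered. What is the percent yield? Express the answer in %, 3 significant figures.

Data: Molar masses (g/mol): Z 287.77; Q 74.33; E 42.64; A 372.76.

n(Z) = 8.550×1000 / 287.77 = 29.71 mol
n(Q) = 2.931×1000 / 74.33 = 39.43 mol
n(E) = 230.7 / 42.64 = 5.410 mol
n/ν → Z: 7.428, Q: 9.858, E: 5.410; E is limiting.
theoretical n(A) = (4/1) × 5.410 = 21.64 mol → 8067 g
% yield = 5310 / 8067 × 100 = 65.82 %

65.8 %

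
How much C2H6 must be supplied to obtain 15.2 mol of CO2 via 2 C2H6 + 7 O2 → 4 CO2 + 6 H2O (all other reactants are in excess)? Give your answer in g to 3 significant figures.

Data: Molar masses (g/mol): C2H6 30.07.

229 g

n(CO2) = 15.20 mol
n(C2H6) = (2/4) × 15.20 = 7.600 mol
mass = 7.600 × 30.07 = 228.5 g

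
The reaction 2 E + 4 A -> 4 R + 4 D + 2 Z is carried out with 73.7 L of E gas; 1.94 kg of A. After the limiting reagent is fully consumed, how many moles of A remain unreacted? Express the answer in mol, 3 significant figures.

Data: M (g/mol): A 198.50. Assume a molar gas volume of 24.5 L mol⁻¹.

3.76 mol

n(E) = 73.70 / 24.5 = 3.008 mol
n(A) = 1.940×1000 / 198.50 = 9.773 mol
n/ν for E = 3.008/2 = 1.504
n/ν for A = 9.773/4 = 2.443
Smallest n/ν is E → limiting reagent.
A consumed = (4/2) × 3.008 = 6.016 mol
A remaining = 9.773 − 6.016 = 3.757 mol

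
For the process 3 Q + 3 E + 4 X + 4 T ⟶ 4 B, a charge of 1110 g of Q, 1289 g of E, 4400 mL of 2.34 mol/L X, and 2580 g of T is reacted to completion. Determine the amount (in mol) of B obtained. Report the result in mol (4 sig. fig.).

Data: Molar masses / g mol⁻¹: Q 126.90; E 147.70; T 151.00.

n(Q) = 1110 / 126.90 = 8.747 mol
n(E) = 1289 / 147.70 = 8.727 mol
n(X) = 2.34 × 4400/1000 = 10.30 mol
n(T) = 2580 / 151.00 = 17.09 mol
n/ν for Q = 8.747/3 = 2.916
n/ν for E = 8.727/3 = 2.909
n/ν for X = 10.30/4 = 2.575
n/ν for T = 17.09/4 = 4.273
Smallest n/ν is X → limiting reagent.
n(B) = (4/4) × 10.30 = 10.30 mol

10.30 mol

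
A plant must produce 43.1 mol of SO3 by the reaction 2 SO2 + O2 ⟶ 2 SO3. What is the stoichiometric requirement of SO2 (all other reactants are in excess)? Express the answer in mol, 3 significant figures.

n(SO3) = 43.10 mol
n(SO2) = (2/2) × 43.10 = 43.10 mol

43.1 mol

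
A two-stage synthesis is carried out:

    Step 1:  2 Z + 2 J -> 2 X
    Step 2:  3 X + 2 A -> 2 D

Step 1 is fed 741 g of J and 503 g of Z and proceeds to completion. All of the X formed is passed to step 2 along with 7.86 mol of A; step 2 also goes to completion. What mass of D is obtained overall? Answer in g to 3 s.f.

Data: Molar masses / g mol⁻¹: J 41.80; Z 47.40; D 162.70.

Step 1:
n(J) = 741.0 / 41.80 = 17.73 mol
n(Z) = 503.0 / 47.40 = 10.61 mol
n/ν for J = 17.73/2 = 8.865
n/ν for Z = 10.61/2 = 5.305
Smallest n/ν is Z → limiting reagent.
n(X) produced = (2/2) × 10.61 = 10.61 mol
Step 2:
n(X) available = 10.61 mol
n(A) = 7.860 mol
n/ν for X = 10.61/3 = 3.537
n/ν for A = 7.860/2 = 3.930
Smallest n/ν is X → limiting reagent.
n(D) = (2/3) × 10.61 = 7.073 mol
mass = 7.073 × 162.70 = 1151 g

1150 g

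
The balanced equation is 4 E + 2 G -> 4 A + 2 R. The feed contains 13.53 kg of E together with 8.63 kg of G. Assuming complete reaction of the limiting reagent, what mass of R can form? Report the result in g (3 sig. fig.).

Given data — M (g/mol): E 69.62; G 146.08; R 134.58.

n(E) = 13.53×1000 / 69.62 = 194.3 mol
n(G) = 8.630×1000 / 146.08 = 59.08 mol
n/ν for E = 194.3/4 = 48.58
n/ν for G = 59.08/2 = 29.54
Smallest n/ν is G → limiting reagent.
n(R) = (2/2) × 59.08 = 59.08 mol
mass = 59.08 × 134.58 = 7951 g

7950 g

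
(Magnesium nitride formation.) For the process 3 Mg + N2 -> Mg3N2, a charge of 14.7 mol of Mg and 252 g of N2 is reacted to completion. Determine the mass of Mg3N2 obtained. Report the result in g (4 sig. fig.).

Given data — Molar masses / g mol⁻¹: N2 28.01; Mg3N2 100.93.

n(Mg) = 14.70 mol
n(N2) = 252.0 / 28.01 = 8.997 mol
n/ν for Mg = 14.70/3 = 4.900
n/ν for N2 = 8.997/1 = 8.997
Smallest n/ν is Mg → limiting reagent.
n(Mg3N2) = (1/3) × 14.70 = 4.900 mol
mass = 4.900 × 100.93 = 494.6 g

494.6 g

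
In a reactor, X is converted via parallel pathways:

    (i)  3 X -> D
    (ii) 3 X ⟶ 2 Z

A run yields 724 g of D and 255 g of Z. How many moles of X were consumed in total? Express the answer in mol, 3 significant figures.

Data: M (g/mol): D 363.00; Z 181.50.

n(D) = 724 / 363.00 = 1.994 mol
n(Z) = 255 / 181.50 = 1.405 mol
n(X) via (i) = (3/1)×1.994 = 5.982 mol
n(X) via (ii) = (3/2)×1.405 = 2.108 mol
total n(X) = 5.982 + 2.108 = 8.090 mol

8.09 mol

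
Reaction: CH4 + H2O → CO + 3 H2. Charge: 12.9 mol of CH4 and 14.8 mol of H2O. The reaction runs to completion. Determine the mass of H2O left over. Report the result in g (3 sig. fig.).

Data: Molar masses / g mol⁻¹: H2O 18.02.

n(CH4) = 12.90 mol
n(H2O) = 14.80 mol
n/ν for CH4 = 12.90/1 = 12.90
n/ν for H2O = 14.80/1 = 14.80
Smallest n/ν is CH4 → limiting reagent.
H2O consumed = (1/1) × 12.90 = 12.90 mol
H2O remaining = 14.80 − 12.90 = 1.900 mol
mass = 1.900 × 18.02 = 34.24 g

34.2 g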